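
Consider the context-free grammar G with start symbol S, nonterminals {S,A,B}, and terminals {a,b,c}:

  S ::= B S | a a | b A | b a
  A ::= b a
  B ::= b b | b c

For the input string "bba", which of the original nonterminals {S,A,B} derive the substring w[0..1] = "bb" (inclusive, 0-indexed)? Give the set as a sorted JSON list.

Convert to CNF:
  S -> B S | T0 A | T0 T1 | T1 T1
  A -> T0 T1
  B -> T0 T0 | T0 T2
  T0 -> b
  T1 -> a
  T2 -> c

Fill CYK table bottom-up — only the sub-triangle for w[0..1]:
  cell(0,0) b: {T0}  orig:{}
  cell(1,1) b: {T0}  orig:{}
  cell(0,1) bb: {B}

Original NTs in T[0,1] deriving "bb": ["B"]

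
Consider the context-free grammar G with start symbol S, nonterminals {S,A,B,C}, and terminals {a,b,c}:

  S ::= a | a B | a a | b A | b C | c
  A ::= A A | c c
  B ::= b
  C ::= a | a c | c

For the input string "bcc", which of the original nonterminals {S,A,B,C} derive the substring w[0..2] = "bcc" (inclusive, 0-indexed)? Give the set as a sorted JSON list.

CNF form of G:
  S -> T1 B | T1 T1 | T2 A | T2 C | a | c
  A -> A A | T0 T0
  B -> b
  C -> T1 T0 | a | c
  T0 -> c
  T1 -> a
  T2 -> b

CYK fill, restricted to cells inside w[0..2]:
  T[0,0] 'b' = {B,T2}  orig:{B}
  T[1,1] 'c' = {C,S,T0}  orig:{C,S}
  T[2,2] 'c' = {C,S,T0}  orig:{C,S}
  T[0,1] 'bc' = {S}
  T[1,2] 'cc' = {A}
  T[0,2] 'bcc' = {S}

Original NTs in T[0,2] deriving "bcc": ["S"]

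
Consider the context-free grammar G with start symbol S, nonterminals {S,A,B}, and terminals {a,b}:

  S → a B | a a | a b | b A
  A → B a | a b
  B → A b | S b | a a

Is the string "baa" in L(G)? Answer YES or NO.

Convert to CNF:
  S -> T0 B | T0 T0 | T0 T1 | T1 A
  A -> B T0 | T0 T1
  B -> A T1 | S T1 | T0 T0
  T0 -> a
  T1 -> b

CYK table (by increasing span):
  T[0,0] 'b' = {T1}  orig:{}
  T[1,1] 'a' = {T0}  orig:{}
  T[2,2] 'a' = {T0}  orig:{}
  T[0,1] 'ba' = ∅
  T[1,2] 'aa' = {B,S}
  T[0,2] 'baa' = ∅

S ∉ T[0,2] ⇒ NO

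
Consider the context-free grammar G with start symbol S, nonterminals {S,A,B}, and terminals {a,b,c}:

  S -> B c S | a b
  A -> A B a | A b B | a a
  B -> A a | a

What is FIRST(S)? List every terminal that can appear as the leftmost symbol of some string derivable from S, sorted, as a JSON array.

FIRST iteration:
iter 1:
  A via A→a a: +{a}
  B via B→A a: +{a}
  S via S→B c S: +{a}
  S: {a}  A: {a}  B: {a}
iter 2: — fixpoint
  S: {a}  A: {a}  B: {a}

FIRST(S) = ["a"]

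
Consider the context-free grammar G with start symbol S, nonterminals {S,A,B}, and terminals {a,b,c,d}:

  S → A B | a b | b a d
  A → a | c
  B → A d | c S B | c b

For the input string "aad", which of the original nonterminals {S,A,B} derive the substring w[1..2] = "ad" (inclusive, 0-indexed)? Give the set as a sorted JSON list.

CNF form of G:
  S -> A B | T2 X5 | T3 T2
  A -> a | c
  B -> A T0 | T1 T2 | T1 X4
  T0 -> d
  T1 -> c
  T2 -> b
  T3 -> a
  X4 -> S B
  X5 -> T3 T0

Fill CYK table bottom-up, restricted to cells inside w[1..2]:
  cell(1,1) a: {A,T3}  orig:{A}
  cell(2,2) d: {T0}  orig:{}
  cell(1,2) ad: {B,X5}  orig:{B}

Original NTs in T[1,2] deriving "ad": ["B"]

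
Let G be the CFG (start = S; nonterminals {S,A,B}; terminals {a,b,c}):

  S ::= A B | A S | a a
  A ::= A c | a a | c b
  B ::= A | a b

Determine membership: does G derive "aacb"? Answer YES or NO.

CNF form of G:
  S -> A B | A S | T1 T1
  A -> A T0 | T0 T2 | T1 T1
  B -> A T0 | T0 T2 | T1 T1 | T1 T2
  T0 -> c
  T1 -> a
  T2 -> b

Fill CYK table bottom-up:
  [0..0]={T1}  "a"  orig:{}
  [1..1]={T1}  "a"  orig:{}
  [2..2]={T0}  "c"  orig:{}
  [3..3]={T2}  "b"  orig:{}
  [0..1]={A,B,S}  "aa"
  [1..2]=∅  "ac"
  [2..3]={A,B}  "cb"
  [0..2]={A,B}  "aac"
  [1..3]=∅  "acb"
  [0..3]={S}  "aacb"

S ∈ T[0,3] ⇒ YES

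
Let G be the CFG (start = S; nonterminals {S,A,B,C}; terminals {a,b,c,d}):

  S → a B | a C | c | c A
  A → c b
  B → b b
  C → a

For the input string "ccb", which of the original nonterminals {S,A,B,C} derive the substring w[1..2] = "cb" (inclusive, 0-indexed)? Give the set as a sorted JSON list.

Convert to CNF:
  S -> T0 A | T2 B | T2 C | c
  A -> T0 T1
  B -> T1 T1
  C -> a
  T0 -> c
  T1 -> b
  T2 -> a

CYK fill — only the sub-triangle for w[1..2]:
  cell(1,1) c: {S,T0}  orig:{S}
  cell(2,2) b: {T1}  orig:{}
  cell(1,2) cb: {A}

Original NTs in T[1,2] deriving "cb": ["A"]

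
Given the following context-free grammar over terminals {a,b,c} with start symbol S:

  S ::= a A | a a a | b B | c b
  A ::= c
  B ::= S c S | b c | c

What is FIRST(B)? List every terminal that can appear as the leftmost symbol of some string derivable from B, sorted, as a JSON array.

FIRST iteration:
pass 1:
  A via A→c: +{c}
  B via B→b c: +{b}
  B via B→c: +{c}
  S via S→a A: +{a}
  S via S→b B: +{b}
  S via S→c b: +{c}
  FIRST[S]={a,b,c}  FIRST[A]={c}  FIRST[B]={b,c}
pass 2:
  B via B→S c S: +{a}
  FIRST[S]={a,b,c}  FIRST[A]={c}  FIRST[B]={a,b,c}
pass 3: (stable)
  FIRST[S]={a,b,c}  FIRST[A]={c}  FIRST[B]={a,b,c}

FIRST(B) = ["a", "b", "c"]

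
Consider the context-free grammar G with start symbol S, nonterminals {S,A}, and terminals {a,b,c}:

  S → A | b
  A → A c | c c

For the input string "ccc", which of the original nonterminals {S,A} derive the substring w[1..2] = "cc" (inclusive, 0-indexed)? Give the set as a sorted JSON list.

CNF form of G:
  S -> A T0 | T0 T0 | b
  A -> A T0 | T0 T0
  T0 -> c

CYK fill (cells [i..j] with 1 ≤ i ≤ j ≤ 2 only):
  T[1,1] 'c' = {T0}  orig:{}
  T[2,2] 'c' = {T0}  orig:{}
  T[1,2] 'cc' = {A,S}

Original NTs in T[1,2] deriving "cc": ["A", "S"]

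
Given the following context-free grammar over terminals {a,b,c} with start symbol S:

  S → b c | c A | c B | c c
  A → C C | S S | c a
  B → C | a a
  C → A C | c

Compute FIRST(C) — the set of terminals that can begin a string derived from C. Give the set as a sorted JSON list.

Compute FIRST by fixpoint:
round 1:
  A via A→c a: +{c}
  B via B→a a: +{a}
  C via C→A C: +{c}
  S via S→b c: +{b}
  S via S→c A: +{c}
  S: {b,c}  A: {c}  B: {a}  C: {c}
round 2:
  A via A→S S: +{b}
  B via B→C: +{c}
  C via C→A C: +{b}
  S: {b,c}  A: {b,c}  B: {a,c}  C: {b,c}
round 3:
  B via B→C: +{b}
  S: {b,c}  A: {b,c}  B: {a,b,c}  C: {b,c}
round 4: — fixpoint
  S: {b,c}  A: {b,c}  B: {a,b,c}  C: {b,c}

FIRST(C) = ["b", "c"]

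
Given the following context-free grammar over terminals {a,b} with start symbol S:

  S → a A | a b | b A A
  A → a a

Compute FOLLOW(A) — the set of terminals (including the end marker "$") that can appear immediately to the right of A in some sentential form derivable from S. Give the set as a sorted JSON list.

FIRST iteration:
pass 1:
  A via A→a a: +{a}
  S via S→a A: +{a}
  S via S→b A A: +{b}
  FIRST(S)={a,b}  FIRST(A)={a}
pass 2: (no change)
  FIRST(S)={a,b}  FIRST(A)={a}

Compute FOLLOW by fixpoint:
initialize: $ ∈ FOLLOW(S)
pass 1:
  S→a A: FOLLOW(A) ⊇ FOLLOW(S) ⊇ {$}; new: +{$}
  S→b A A: FOLLOW(A) ⊇ FIRST(A) = {a}; new: +{a}
  FOLLOW[S]={$}  FOLLOW[A]={$,a}
pass 2: done
  FOLLOW[S]={$}  FOLLOW[A]={$,a}

FOLLOW(A) = ["$", "a"]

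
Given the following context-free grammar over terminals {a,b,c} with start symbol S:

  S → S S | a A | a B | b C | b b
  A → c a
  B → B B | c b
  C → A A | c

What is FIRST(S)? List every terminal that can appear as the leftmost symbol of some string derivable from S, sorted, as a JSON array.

FIRST iteration:
iter 1:
  A via A→c a: +{c}
  B via B→c b: +{c}
  C via C→A A: +{c}
  S via S→a A: +{a}
  S via S→b C: +{b}
  FIRST(S)={a,b}  FIRST(A)={c}  FIRST(B)={c}  FIRST(C)={c}
iter 2: — fixpoint
  FIRST(S)={a,b}  FIRST(A)={c}  FIRST(B)={c}  FIRST(C)={c}

FIRST(S) = ["a", "b"]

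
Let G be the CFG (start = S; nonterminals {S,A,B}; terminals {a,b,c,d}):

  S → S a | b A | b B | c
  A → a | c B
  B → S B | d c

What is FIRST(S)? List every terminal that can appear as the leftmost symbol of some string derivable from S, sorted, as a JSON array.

FIRST iteration:
[1]
  A via A→a: +{a}
  A via A→c B: +{c}
  B via B→d c: +{d}
  S via S→b A: +{b}
  S via S→c: +{c}
  S: {b,c}  A: {a,c}  B: {d}
[2]
  B via B→S B: +{b,c}
  S: {b,c}  A: {a,c}  B: {b,c,d}
[3] (stable)
  S: {b,c}  A: {a,c}  B: {b,c,d}

FIRST(S) = ["b", "c"]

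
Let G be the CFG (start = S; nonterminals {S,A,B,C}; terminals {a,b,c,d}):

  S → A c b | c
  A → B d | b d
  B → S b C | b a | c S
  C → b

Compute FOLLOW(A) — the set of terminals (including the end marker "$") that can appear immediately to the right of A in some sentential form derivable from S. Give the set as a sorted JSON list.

FIRST iteration:
iter 1:
  A via A→b d: +{b}
  B via B→b a: +{b}
  B via B→c S: +{c}
  C via C→b: +{b}
  S via S→A c b: +{b}
  S via S→c: +{c}
  FIRST[S]={b,c}  FIRST[A]={b}  FIRST[B]={b,c}  FIRST[C]={b}
iter 2:
  A via A→B d: +{c}
  FIRST[S]={b,c}  FIRST[A]={b,c}  FIRST[B]={b,c}  FIRST[C]={b}
iter 3: (no change)
  FIRST[S]={b,c}  FIRST[A]={b,c}  FIRST[B]={b,c}  FIRST[C]={b}

FOLLOW sets:
initialize: $ ∈ FOLLOW(S)
iter 1:
  A→B d: FOLLOW(B) ⊇ FIRST(d) = {d}; new: +{d}
  B→S b C: FOLLOW(S) ⊇ FIRST(b) = {b}; new: +{b}
  B→S b C: FOLLOW(C) ⊇ FOLLOW(B) ⊇ {d}; new: +{d}
  B→c S: FOLLOW(S) ⊇ FOLLOW(B) ⊇ {d}; new: +{d}
  S→A c b: FOLLOW(A) ⊇ FIRST(c) = {c}; new: +{c}
  S: {$,b,d}  A: {c}  B: {d}  C: {d}
iter 2: (no change)
  S: {$,b,d}  A: {c}  B: {d}  C: {d}

FOLLOW(A) = ["c"]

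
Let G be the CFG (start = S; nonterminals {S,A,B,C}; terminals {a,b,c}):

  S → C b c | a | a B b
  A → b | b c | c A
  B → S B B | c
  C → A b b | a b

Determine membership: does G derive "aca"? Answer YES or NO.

Convert to CNF:
  S -> C X5 | T2 X6 | a
  A -> T0 T1 | T1 A | b
  B -> S X3 | c
  C -> A X4 | T2 T0
  T0 -> b
  T1 -> c
  T2 -> a
  X3 -> B B
  X4 -> T0 T0
  X5 -> T0 T1
  X6 -> B T0

Fill CYK table bottom-up:
  cell(0,0) a: {S,T2}  orig:{S}
  cell(1,1) c: {B,T1}  orig:{B}
  cell(2,2) a: {S,T2}  orig:{S}
  cell(0,1) ac: ∅
  cell(1,2) ca: ∅
  cell(0,2) aca: ∅

S ∉ T[0,2] ⇒ NO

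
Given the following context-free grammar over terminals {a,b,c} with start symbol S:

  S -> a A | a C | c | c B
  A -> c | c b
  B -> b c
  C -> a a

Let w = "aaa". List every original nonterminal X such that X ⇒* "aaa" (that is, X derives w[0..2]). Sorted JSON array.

CNF form of G:
  S -> T0 B | T2 A | T2 C | c
  A -> T0 T1 | c
  B -> T1 T0
  C -> T2 T2
  T0 -> c
  T1 -> b
  T2 -> a

CYK fill — only the sub-triangle for w[0..2]:
  [0..0]={T2}  "a"  orig:{}
  [1..1]={T2}  "a"  orig:{}
  [2..2]={T2}  "a"  orig:{}
  [0..1]={C}  "aa"
  [1..2]={C}  "aa"
  [0..2]={S}  "aaa"

Original NTs in T[0,2] deriving "aaa": ["S"]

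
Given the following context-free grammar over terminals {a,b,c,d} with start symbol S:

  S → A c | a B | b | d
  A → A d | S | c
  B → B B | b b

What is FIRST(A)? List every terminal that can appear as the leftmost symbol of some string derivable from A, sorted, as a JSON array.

Compute FIRST by fixpoint:
round 1:
  A via A→c: +{c}
  B via B→b b: +{b}
  S via S→A c: +{c}
  S via S→a B: +{a}
  S via S→b: +{b}
  S via S→d: +{d}
  FIRST[S]={a,b,c,d}  FIRST[A]={c}  FIRST[B]={b}
round 2:
  A via A→S: +{a,b,d}
  FIRST[S]={a,b,c,d}  FIRST[A]={a,b,c,d}  FIRST[B]={b}
round 3: (stable)
  FIRST[S]={a,b,c,d}  FIRST[A]={a,b,c,d}  FIRST[B]={b}

FIRST(A) = ["a", "b", "c", "d"]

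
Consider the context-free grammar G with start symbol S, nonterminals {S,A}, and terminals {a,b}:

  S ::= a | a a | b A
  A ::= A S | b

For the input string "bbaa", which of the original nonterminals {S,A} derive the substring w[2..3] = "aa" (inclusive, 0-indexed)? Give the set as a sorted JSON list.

Convert to CNF:
  S -> T0 T0 | T1 A | a
  A -> A S | b
  T0 -> a
  T1 -> b

Fill CYK table bottom-up, restricted to cells inside w[2..3]:
  cell(2,2) a: {S,T0}  orig:{S}
  cell(3,3) a: {S,T0}  orig:{S}
  cell(2,3) aa: {S}

Original NTs in T[2,3] deriving "aa": ["S"]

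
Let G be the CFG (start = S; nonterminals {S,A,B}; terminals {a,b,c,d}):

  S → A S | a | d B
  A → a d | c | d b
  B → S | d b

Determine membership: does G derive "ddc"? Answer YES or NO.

Convert to CNF:
  S -> A S | T1 B | a
  A -> T0 T1 | T1 T2 | c
  B -> A S | T1 B | T1 T2 | a
  T0 -> a
  T1 -> d
  T2 -> b

CYK fill:
  T[0,0] 'd' = {T1}  orig:{}
  T[1,1] 'd' = {T1}  orig:{}
  T[2,2] 'c' = {A}
  T[0,1] 'dd' = ∅
  T[1,2] 'dc' = ∅
  T[0,2] 'ddc' = ∅

S ∉ T[0,2] ⇒ NO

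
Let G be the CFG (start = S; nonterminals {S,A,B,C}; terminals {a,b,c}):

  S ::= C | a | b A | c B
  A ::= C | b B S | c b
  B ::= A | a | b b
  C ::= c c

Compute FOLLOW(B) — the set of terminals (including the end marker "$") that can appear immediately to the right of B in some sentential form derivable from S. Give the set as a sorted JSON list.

FIRST iteration:
pass 1:
  A via A→b B S: +{b}
  A via A→c b: +{c}
  B via B→A: +{b,c}
  B via B→a: +{a}
  C via C→c c: +{c}
  S via S→C: +{c}
  S via S→a: +{a}
  S via S→b A: +{b}
  FIRST[S]={a,b,c}  FIRST[A]={b,c}  FIRST[B]={a,b,c}  FIRST[C]={c}
pass 2: — fixpoint
  FIRST[S]={a,b,c}  FIRST[A]={b,c}  FIRST[B]={a,b,c}  FIRST[C]={c}

Compute FOLLOW by fixpoint:
seed FOLLOW(S) with $
pass 1:
  A→b B S: FOLLOW(B) ⊇ FIRST(S) = {a,b,c}; new: +{a,b,c}
  B→A: FOLLOW(A) ⊇ FOLLOW(B) ⊇ {a,b,c}; new: +{a,b,c}
  S→C: FOLLOW(C) ⊇ FOLLOW(S) ⊇ {$}; new: +{$}
  S→b A: FOLLOW(A) ⊇ FOLLOW(S) ⊇ {$}; new: +{$}
  S→c B: FOLLOW(B) ⊇ FOLLOW(S) ⊇ {$}; new: +{$}
  S: {$}  A: {$,a,b,c}  B: {$,a,b,c}  C: {$}
pass 2:
  A→C: FOLLOW(C) ⊇ FOLLOW(A) ⊇ {$,a,b,c}; new: +{a,b,c}
  A→b B S: FOLLOW(S) ⊇ FOLLOW(A) ⊇ {$,a,b,c}; new: +{a,b,c}
  S: {$,a,b,c}  A: {$,a,b,c}  B: {$,a,b,c}  C: {$,a,b,c}
pass 3: (no change)
  S: {$,a,b,c}  A: {$,a,b,c}  B: {$,a,b,c}  C: {$,a,b,c}

FOLLOW(B) = ["$", "a", "b", "c"]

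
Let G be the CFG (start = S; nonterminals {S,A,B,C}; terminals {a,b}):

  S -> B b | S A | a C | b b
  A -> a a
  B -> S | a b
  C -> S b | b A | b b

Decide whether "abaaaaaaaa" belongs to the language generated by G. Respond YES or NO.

CNF form of G:
  S -> B T1 | S A | T0 C | T1 T1
  A -> T0 T0
  B -> B T1 | S A | T0 C | T0 T1 | T1 T1
  C -> S T1 | T1 A | T1 T1
  T0 -> a
  T1 -> b

CYK fill:
  cell(0,0) a: {T0}  orig:{}
  cell(1,1) b: {T1}  orig:{}
  cell(2,2) a: {T0}  orig:{}
  cell(3,3) a: {T0}  orig:{}
  cell(4,4) a: {T0}  orig:{}
  cell(5,5) a: {T0}  orig:{}
  cell(6,6) a: {T0}  orig:{}
  cell(7,7) a: {T0}  orig:{}
  cell(8,8) a: {T0}  orig:{}
  cell(9,9) a: {T0}  orig:{}
  cell(0,1) ab: {B}
  cell(1,2) ba: ∅
  cell(2,3) aa: {A}
  cell(3,4) aa: {A}
  cell(4,5) aa: {A}
  cell(5,6) aa: {A}
  cell(6,7) aa: {A}
  cell(7,8) aa: {A}
  cell(8,9) aa: {A}
  cell(0,2) aba: ∅
  cell(1,3) baa: {C}
  cell(2,4) aaa: ∅
  cell(3,5) aaa: ∅
  cell(4,6) aaa: ∅
  cell(5,7) aaa: ∅
  cell(6,8) aaa: ∅
  cell(7,9) aaa: ∅
  cell(0,3) abaa: {B,S}
  cell(1,4) baaa: ∅
  cell(2,5) aaaa: ∅
  cell(3,6) aaaa: ∅
  cell(4,7) aaaa: ∅
  cell(5,8) aaaa: ∅
  cell(6,9) aaaa: ∅
  cell(0,4) abaaa: ∅
  cell(1,5) baaaa: ∅
  cell(2,6) aaaaa: ∅
  cell(3,7) aaaaa: ∅
  cell(4,8) aaaaa: ∅
  cell(5,9) aaaaa: ∅
  cell(0,5) abaaaa: {B,S}
  cell(1,6) baaaaa: ∅
  cell(2,7) aaaaaa: ∅
  cell(3,8) aaaaaa: ∅
  cell(4,9) aaaaaa: ∅
  cell(0,6) abaaaaa: ∅
  cell(1,7) baaaaaa: ∅
  cell(2,8) aaaaaaa: ∅
  cell(3,9) aaaaaaa: ∅
  cell(0,7) abaaaaaa: {B,S}
  cell(1,8) baaaaaaa: ∅
  cell(2,9) aaaaaaaa: ∅
  cell(0,8) abaaaaaaa: ∅
  cell(1,9) baaaaaaaa: ∅
  cell(0,9) abaaaaaaaa: {B,S}

S ∈ T[0,9] ⇒ YES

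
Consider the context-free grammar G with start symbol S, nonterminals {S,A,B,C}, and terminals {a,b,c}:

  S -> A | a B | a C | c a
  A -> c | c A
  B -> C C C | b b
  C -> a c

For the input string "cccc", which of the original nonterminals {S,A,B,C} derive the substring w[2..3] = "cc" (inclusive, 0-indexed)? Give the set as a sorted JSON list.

CNF form of G:
  S -> T0 A | T0 T2 | T2 B | T2 C | c
  A -> T0 A | c
  B -> C X3 | T1 T1
  C -> T2 T0
  T0 -> c
  T1 -> b
  T2 -> a
  X3 -> C C

CYK fill, restricted to cells inside w[2..3]:
  cell(2,2) c: {A,S,T0}  orig:{A,S}
  cell(3,3) c: {A,S,T0}  orig:{A,S}
  cell(2,3) cc: {A,S}

Original NTs in T[2,3] deriving "cc": ["A", "S"]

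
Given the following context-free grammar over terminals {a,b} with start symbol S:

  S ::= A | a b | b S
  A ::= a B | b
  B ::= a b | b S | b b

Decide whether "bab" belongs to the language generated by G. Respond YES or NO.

Convert to CNF:
  S -> T0 B | T0 T1 | T1 S | b
  A -> T0 B | b
  B -> T0 T1 | T1 S | T1 T1
  T0 -> a
  T1 -> b

CYK fill:
  [0..0]={A,S,T1}  "b"  orig:{A,S}
  [1..1]={T0}  "a"  orig:{}
  [2..2]={A,S,T1}  "b"  orig:{A,S}
  [0..1]=∅  "ba"
  [1..2]={B,S}  "ab"
  [0..2]={B,S}  "bab"

S ∈ T[0,2] ⇒ YES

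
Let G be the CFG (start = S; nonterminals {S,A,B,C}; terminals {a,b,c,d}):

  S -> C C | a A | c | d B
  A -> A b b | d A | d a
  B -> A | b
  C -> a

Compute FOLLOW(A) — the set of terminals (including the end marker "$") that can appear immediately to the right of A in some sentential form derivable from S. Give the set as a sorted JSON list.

FIRST sets, iterate to fixpoint:
[1]
  A via A→d A: +{d}
  B via B→A: +{d}
  B via B→b: +{b}
  C via C→a: +{a}
  S via S→C C: +{a}
  S via S→c: +{c}
  S via S→d B: +{d}
  FIRST[S]={a,c,d}  FIRST[A]={d}  FIRST[B]={b,d}  FIRST[C]={a}
[2] done
  FIRST[S]={a,c,d}  FIRST[A]={d}  FIRST[B]={b,d}  FIRST[C]={a}

FOLLOW sets:
initialize: $ ∈ FOLLOW(S)
[1]
  A→A b b: FOLLOW(A) ⊇ FIRST(b) = {b}; new: +{b}
  S→C C: FOLLOW(C) ⊇ FIRST(C) = {a}; new: +{a}
  S→C C: FOLLOW(C) ⊇ FOLLOW(S) ⊇ {$}; new: +{$}
  S→a A: FOLLOW(A) ⊇ FOLLOW(S) ⊇ {$}; new: +{$}
  S→d B: FOLLOW(B) ⊇ FOLLOW(S) ⊇ {$}; new: +{$}
  FOLLOW[S]={$}  FOLLOW[A]={$,b}  FOLLOW[B]={$}  FOLLOW[C]={$,a}
[2] — fixpoint
  FOLLOW[S]={$}  FOLLOW[A]={$,b}  FOLLOW[B]={$}  FOLLOW[C]={$,a}

FOLLOW(A) = ["$", "b"]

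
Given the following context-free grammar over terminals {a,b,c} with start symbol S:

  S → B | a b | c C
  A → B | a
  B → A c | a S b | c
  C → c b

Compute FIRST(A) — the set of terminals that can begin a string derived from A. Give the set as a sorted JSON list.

Compute FIRST by fixpoint:
round 1:
  A via A→a: +{a}
  B via B→A c: +{a}
  B via B→c: +{c}
  C via C→c b: +{c}
  S via S→B: +{a,c}
  FIRST(S)={a,c}  FIRST(A)={a}  FIRST(B)={a,c}  FIRST(C)={c}
round 2:
  A via A→B: +{c}
  FIRST(S)={a,c}  FIRST(A)={a,c}  FIRST(B)={a,c}  FIRST(C)={c}
round 3: done
  FIRST(S)={a,c}  FIRST(A)={a,c}  FIRST(B)={a,c}  FIRST(C)={c}

FIRST(A) = ["a", "c"]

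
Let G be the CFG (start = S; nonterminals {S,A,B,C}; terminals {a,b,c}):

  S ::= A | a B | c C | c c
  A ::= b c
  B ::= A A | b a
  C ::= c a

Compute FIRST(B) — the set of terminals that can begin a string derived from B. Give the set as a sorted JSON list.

FIRST iteration:
round 1:
  A via A→b c: +{b}
  B via B→A A: +{b}
  C via C→c a: +{c}
  S via S→A: +{b}
  S via S→a B: +{a}
  S via S→c C: +{c}
  S: {a,b,c}  A: {b}  B: {b}  C: {c}
round 2: (no change)
  S: {a,b,c}  A: {b}  B: {b}  C: {c}

FIRST(B) = ["b"]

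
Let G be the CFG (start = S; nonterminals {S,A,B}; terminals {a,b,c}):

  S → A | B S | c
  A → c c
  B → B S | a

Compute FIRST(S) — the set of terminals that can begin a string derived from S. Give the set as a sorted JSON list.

Compute FIRST by fixpoint:
pass 1:
  A via A→c c: +{c}
  B via B→a: +{a}
  S via S→A: +{c}
  S via S→B S: +{a}
  FIRST(S)={a,c}  FIRST(A)={c}  FIRST(B)={a}
pass 2: (stable)
  FIRST(S)={a,c}  FIRST(A)={c}  FIRST(B)={a}

FIRST(S) = ["a", "c"]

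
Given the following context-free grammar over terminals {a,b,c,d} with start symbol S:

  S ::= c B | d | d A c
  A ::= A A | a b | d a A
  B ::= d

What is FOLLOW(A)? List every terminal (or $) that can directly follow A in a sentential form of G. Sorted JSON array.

Compute FIRST by fixpoint:
iter 1:
  A via A→a b: +{a}
  A via A→d a A: +{d}
  B via B→d: +{d}
  S via S→c B: +{c}
  S via S→d: +{d}
  FIRST[S]={c,d}  FIRST[A]={a,d}  FIRST[B]={d}
iter 2: (no change)
  FIRST[S]={c,d}  FIRST[A]={a,d}  FIRST[B]={d}

FOLLOW sets:
seed FOLLOW(S) with $
round 1:
  A→A A: FOLLOW(A) ⊇ FIRST(A) = {a,d}; new: +{a,d}
  S→c B: FOLLOW(B) ⊇ FOLLOW(S) ⊇ {$}; new: +{$}
  S→d A c: FOLLOW(A) ⊇ FIRST(c) = {c}; new: +{c}
  S: {$}  A: {a,c,d}  B: {$}
round 2: (stable)
  S: {$}  A: {a,c,d}  B: {$}

FOLLOW(A) = ["a", "c", "d"]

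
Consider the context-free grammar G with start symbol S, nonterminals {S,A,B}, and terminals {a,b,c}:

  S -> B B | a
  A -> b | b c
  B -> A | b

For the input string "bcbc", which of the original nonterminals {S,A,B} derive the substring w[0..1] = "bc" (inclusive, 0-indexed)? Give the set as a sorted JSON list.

Convert to CNF:
  S -> B B | a
  A -> T0 T1 | b
  B -> T0 T1 | b
  T0 -> b
  T1 -> c

CYK table (by increasing span) (cells [i..j] with 0 ≤ i ≤ j ≤ 1 only):
  [0..0]={A,B,T0}  "b"  orig:{A,B}
  [1..1]={T1}  "c"  orig:{}
  [0..1]={A,B}  "bc"

Original NTs in T[0,1] deriving "bc": ["A", "B"]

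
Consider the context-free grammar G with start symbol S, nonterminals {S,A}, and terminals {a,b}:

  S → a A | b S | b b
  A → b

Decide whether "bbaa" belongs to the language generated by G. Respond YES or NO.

Convert to CNF:
  S -> T0 A | T1 S | T1 T1
  A -> b
  T0 -> a
  T1 -> b

CYK fill:
  T[0,0] 'b' = {A,T1}  orig:{A}
  T[1,1] 'b' = {A,T1}  orig:{A}
  T[2,2] 'a' = {T0}  orig:{}
  T[3,3] 'a' = {T0}  orig:{}
  T[0,1] 'bb' = {S}
  T[1,2] 'ba' = ∅
  T[2,3] 'aa' = ∅
  T[0,2] 'bba' = ∅
  T[1,3] 'baa' = ∅
  T[0,3] 'bbaa' = ∅

S ∉ T[0,3] ⇒ NO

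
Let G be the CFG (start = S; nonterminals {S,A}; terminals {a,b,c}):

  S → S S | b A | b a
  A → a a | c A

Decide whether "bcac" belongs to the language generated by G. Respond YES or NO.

CNF form of G:
  S -> S S | T2 A | T2 T0
  A -> T0 T0 | T1 A
  T0 -> a
  T1 -> c
  T2 -> b

Fill CYK table bottom-up:
  cell(0,0) b: {T2}  orig:{}
  cell(1,1) c: {T1}  orig:{}
  cell(2,2) a: {T0}  orig:{}
  cell(3,3) c: {T1}  orig:{}
  cell(0,1) bc: ∅
  cell(1,2) ca: ∅
  cell(2,3) ac: ∅
  cell(0,2) bca: ∅
  cell(1,3) cac: ∅
  cell(0,3) bcac: ∅

S ∉ T[0,3] ⇒ NO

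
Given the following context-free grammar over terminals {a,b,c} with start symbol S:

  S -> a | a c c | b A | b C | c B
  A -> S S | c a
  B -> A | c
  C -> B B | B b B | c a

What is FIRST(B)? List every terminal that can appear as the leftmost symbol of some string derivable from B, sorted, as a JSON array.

Compute FIRST by fixpoint:
pass 1:
  A via A→c a: +{c}
  B via B→A: +{c}
  C via C→B B: +{c}
  S via S→a: +{a}
  S via S→b A: +{b}
  S via S→c B: +{c}
  FIRST[S]={a,b,c}  FIRST[A]={c}  FIRST[B]={c}  FIRST[C]={c}
pass 2:
  A via A→S S: +{a,b}
  B via B→A: +{a,b}
  C via C→B B: +{a,b}
  FIRST[S]={a,b,c}  FIRST[A]={a,b,c}  FIRST[B]={a,b,c}  FIRST[C]={a,b,c}
pass 3: — fixpoint
  FIRST[S]={a,b,c}  FIRST[A]={a,b,c}  FIRST[B]={a,b,c}  FIRST[C]={a,b,c}

FIRST(B) = ["a", "b", "c"]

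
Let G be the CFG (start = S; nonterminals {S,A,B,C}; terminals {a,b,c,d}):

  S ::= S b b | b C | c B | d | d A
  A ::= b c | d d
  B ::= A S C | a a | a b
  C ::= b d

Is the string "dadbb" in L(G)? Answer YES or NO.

CNF form of G:
  S -> S X5 | T0 C | T1 B | T2 A | d
  A -> T0 T1 | T2 T2
  B -> A X4 | T3 T0 | T3 T3
  C -> T0 T2
  T0 -> b
  T1 -> c
  T2 -> d
  T3 -> a
  X4 -> S C
  X5 -> T0 T0

Fill CYK table bottom-up:
  cell(0,0) d: {S,T2}  orig:{S}
  cell(1,1) a: {T3}  orig:{}
  cell(2,2) d: {S,T2}  orig:{S}
  cell(3,3) b: {T0}  orig:{}
  cell(4,4) b: {T0}  orig:{}
  cell(0,1) da: ∅
  cell(1,2) ad: ∅
  cell(2,3) db: ∅
  cell(3,4) bb: {X5}  orig:{}
  cell(0,2) dad: ∅
  cell(1,3) adb: ∅
  cell(2,4) dbb: {S}
  cell(0,3) dadb: ∅
  cell(1,4) adbb: ∅
  cell(0,4) dadbb: ∅

S ∉ T[0,4] ⇒ NO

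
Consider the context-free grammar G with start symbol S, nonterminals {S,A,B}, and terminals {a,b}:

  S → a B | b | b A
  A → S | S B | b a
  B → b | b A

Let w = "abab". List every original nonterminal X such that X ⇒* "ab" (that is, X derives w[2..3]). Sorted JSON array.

CNF form of G:
  S -> T0 B | T1 A | b
  A -> S B | T0 B | T1 A | T1 T0 | b
  B -> T1 A | b
  T0 -> a
  T1 -> b

CYK fill (cells [i..j] with 2 ≤ i ≤ j ≤ 3 only):
  T[2,2] 'a' = {T0}  orig:{}
  T[3,3] 'b' = {A,B,S,T1}  orig:{A,B,S}
  T[2,3] 'ab' = {A,S}

Original NTs in T[2,3] deriving "ab": ["A", "S"]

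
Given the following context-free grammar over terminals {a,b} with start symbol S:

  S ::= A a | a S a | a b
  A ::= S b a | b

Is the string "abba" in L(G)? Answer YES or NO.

CNF form of G:
  S -> A T1 | T1 T0 | T1 X3
  A -> S X2 | b
  T0 -> b
  T1 -> a
  X2 -> T0 T1
  X3 -> S T1

CYK table (by increasing span):
  cell(0,0) a: {T1}  orig:{}
  cell(1,1) b: {A,T0}  orig:{A}
  cell(2,2) b: {A,T0}  orig:{A}
  cell(3,3) a: {T1}  orig:{}
  cell(0,1) ab: {S}
  cell(1,2) bb: ∅
  cell(2,3) ba: {S,X2}  orig:{S}
  cell(0,2) abb: ∅
  cell(1,3) bba: ∅
  cell(0,3) abba: {A}

S ∉ T[0,3] ⇒ NO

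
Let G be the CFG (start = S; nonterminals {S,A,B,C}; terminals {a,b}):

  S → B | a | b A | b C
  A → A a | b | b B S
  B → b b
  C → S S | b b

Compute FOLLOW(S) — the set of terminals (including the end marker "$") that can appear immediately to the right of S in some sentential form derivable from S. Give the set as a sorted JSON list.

FIRST iteration:
pass 1:
  A via A→b: +{b}
  B via B→b b: +{b}
  C via C→b b: +{b}
  S via S→B: +{b}
  S via S→a: +{a}
  FIRST[S]={a,b}  FIRST[A]={b}  FIRST[B]={b}  FIRST[C]={b}
pass 2:
  C via C→S S: +{a}
  FIRST[S]={a,b}  FIRST[A]={b}  FIRST[B]={b}  FIRST[C]={a,b}
pass 3: (no change)
  FIRST[S]={a,b}  FIRST[A]={b}  FIRST[B]={b}  FIRST[C]={a,b}

Compute FOLLOW by fixpoint:
initialize: $ ∈ FOLLOW(S)
iter 1:
  A→A a: FOLLOW(A) ⊇ FIRST(a) = {a}; new: +{a}
  A→b B S: FOLLOW(B) ⊇ FIRST(S) = {a,b}; new: +{a,b}
  A→b B S: FOLLOW(S) ⊇ FOLLOW(A) ⊇ {a}; new: +{a}
  C→S S: FOLLOW(S) ⊇ FIRST(S) = {a,b}; new: +{b}
  S→B: FOLLOW(B) ⊇ FOLLOW(S) ⊇ {$,a,b}; new: +{$}
  S→b A: FOLLOW(A) ⊇ FOLLOW(S) ⊇ {$,a,b}; new: +{$,b}
  S→b C: FOLLOW(C) ⊇ FOLLOW(S) ⊇ {$,a,b}; new: +{$,a,b}
  S: {$,a,b}  A: {$,a,b}  B: {$,a,b}  C: {$,a,b}
iter 2: (stable)
  S: {$,a,b}  A: {$,a,b}  B: {$,a,b}  C: {$,a,b}

FOLLOW(S) = ["$", "a", "b"]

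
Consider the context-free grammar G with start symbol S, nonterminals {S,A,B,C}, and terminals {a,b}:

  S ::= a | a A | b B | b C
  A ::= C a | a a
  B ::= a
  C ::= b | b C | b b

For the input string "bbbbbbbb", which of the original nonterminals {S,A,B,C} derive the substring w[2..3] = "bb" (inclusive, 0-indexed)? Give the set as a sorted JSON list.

CNF form of G:
  S -> T0 A | T1 B | T1 C | a
  A -> C T0 | T0 T0
  B -> a
  C -> T1 C | T1 T1 | b
  T0 -> a
  T1 -> b

Fill CYK table bottom-up, restricted to cells inside w[2..3]:
  T[2,2] 'b' = {C,T1}  orig:{C}
  T[3,3] 'b' = {C,T1}  orig:{C}
  T[2,3] 'bb' = {C,S}

Original NTs in T[2,3] deriving "bb": ["C", "S"]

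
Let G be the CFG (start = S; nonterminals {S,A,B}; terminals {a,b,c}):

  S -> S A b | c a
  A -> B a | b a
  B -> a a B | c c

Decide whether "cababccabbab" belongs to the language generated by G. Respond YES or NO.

CNF form of G:
  S -> S X4 | T2 T0
  A -> B T0 | T1 T0
  B -> T0 X3 | T2 T2
  T0 -> a
  T1 -> b
  T2 -> c
  X3 -> T0 B
  X4 -> A T1

Fill CYK table bottom-up:
  cell(0,0) c: {T2}  orig:{}
  cell(1,1) a: {T0}  orig:{}
  cell(2,2) b: {T1}  orig:{}
  cell(3,3) a: {T0}  orig:{}
  cell(4,4) b: {T1}  orig:{}
  cell(5,5) c: {T2}  orig:{}
  cell(6,6) c: {T2}  orig:{}
  cell(7,7) a: {T0}  orig:{}
  cell(8,8) b: {T1}  orig:{}
  cell(9,9) b: {T1}  orig:{}
  cell(10,10) a: {T0}  orig:{}
  cell(11,11) b: {T1}  orig:{}
  cell(0,1) ca: {S}
  cell(1,2) ab: ∅
  cell(2,3) ba: {A}
  cell(3,4) ab: ∅
  cell(4,5) bc: ∅
  cell(5,6) cc: {B}
  cell(6,7) ca: {S}
  cell(7,8) ab: ∅
  cell(8,9) bb: ∅
  cell(9,10) ba: {A}
  cell(10,11) ab: ∅
  cell(0,2) cab: ∅
  cell(1,3) aba: ∅
  cell(2,4) bab: {X4}  orig:{}
  cell(3,5) abc: ∅
  cell(4,6) bcc: ∅
  cell(5,7) cca: {A}
  cell(6,8) cab: ∅
  cell(7,9) abb: ∅
  cell(8,10) bba: ∅
  cell(9,11) bab: {X4}  orig:{}
  cell(0,3) caba: ∅
  cell(1,4) abab: ∅
  cell(2,5) babc: ∅
  cell(3,6) abcc: ∅
  cell(4,7) bcca: ∅
  cell(5,8) ccab: {X4}  orig:{}
  cell(6,9) cabb: ∅
  cell(7,10) abba: ∅
  cell(8,11) bbab: ∅
  cell(0,4) cabab: {S}
  cell(1,5) ababc: ∅
  cell(2,6) babcc: ∅
  cell(3,7) abcca: ∅
  cell(4,8) bccab: ∅
  cell(5,9) ccabb: ∅
  cell(6,10) cabba: ∅
  cell(7,11) abbab: ∅
  cell(0,5) cababc: ∅
  cell(1,6) ababcc: ∅
  cell(2,7) babcca: ∅
  cell(3,8) abccab: ∅
  cell(4,9) bccabb: ∅
  cell(5,10) ccabba: ∅
  cell(6,11) cabbab: ∅
  cell(0,6) cababcc: ∅
  cell(1,7) ababcca: ∅
  cell(2,8) babccab: ∅
  cell(3,9) abccabb: ∅
  cell(4,10) bccabba: ∅
  cell(5,11) ccabbab: ∅
  cell(0,7) cababcca: ∅
  cell(1,8) ababccab: ∅
  cell(2,9) babccabb: ∅
  cell(3,10) abccabba: ∅
  cell(4,11) bccabbab: ∅
  cell(0,8) cababccab: {S}
  cell(1,9) ababccabb: ∅
  cell(2,10) babccabba: ∅
  cell(3,11) abccabbab: ∅
  cell(0,9) cababccabb: ∅
  cell(1,10) ababccabba: ∅
  cell(2,11) babccabbab: ∅
  cell(0,10) cababccabba: ∅
  cell(1,11) ababccabbab: ∅
  cell(0,11) cababccabbab: {S}

S ∈ T[0,11] ⇒ YES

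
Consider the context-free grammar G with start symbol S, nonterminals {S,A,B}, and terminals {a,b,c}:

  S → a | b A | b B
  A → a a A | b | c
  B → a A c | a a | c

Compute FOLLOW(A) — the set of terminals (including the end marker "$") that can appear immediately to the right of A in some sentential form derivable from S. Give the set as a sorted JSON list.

FIRST sets, iterate to fixpoint:
[1]
  A via A→a a A: +{a}
  A via A→b: +{b}
  A via A→c: +{c}
  B via B→a A c: +{a}
  B via B→c: +{c}
  S via S→a: +{a}
  S via S→b A: +{b}
  FIRST(S)={a,b}  FIRST(A)={a,b,c}  FIRST(B)={a,c}
[2] done
  FIRST(S)={a,b}  FIRST(A)={a,b,c}  FIRST(B)={a,c}

FOLLOW sets:
seed FOLLOW(S) with $
pass 1:
  B→a A c: FOLLOW(A) ⊇ FIRST(c) = {c}; new: +{c}
  S→b A: FOLLOW(A) ⊇ FOLLOW(S) ⊇ {$}; new: +{$}
  S→b B: FOLLOW(B) ⊇ FOLLOW(S) ⊇ {$}; new: +{$}
  FOLLOW(S)={$}  FOLLOW(A)={$,c}  FOLLOW(B)={$}
pass 2: (no change)
  FOLLOW(S)={$}  FOLLOW(A)={$,c}  FOLLOW(B)={$}

FOLLOW(A) = ["$", "c"]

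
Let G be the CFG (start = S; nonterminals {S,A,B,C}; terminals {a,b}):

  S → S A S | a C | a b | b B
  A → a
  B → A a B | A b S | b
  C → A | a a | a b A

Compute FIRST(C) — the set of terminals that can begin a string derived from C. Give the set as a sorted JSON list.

FIRST iteration:
pass 1:
  A via A→a: +{a}
  B via B→A a B: +{a}
  B via B→b: +{b}
  C via C→A: +{a}
  S via S→a C: +{a}
  S via S→b B: +{b}
  FIRST(S)={a,b}  FIRST(A)={a}  FIRST(B)={a,b}  FIRST(C)={a}
pass 2: done
  FIRST(S)={a,b}  FIRST(A)={a}  FIRST(B)={a,b}  FIRST(C)={a}

FIRST(C) = ["a"]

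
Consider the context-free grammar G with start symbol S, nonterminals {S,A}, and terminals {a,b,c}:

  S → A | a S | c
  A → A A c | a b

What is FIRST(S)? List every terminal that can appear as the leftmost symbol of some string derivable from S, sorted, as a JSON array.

FIRST iteration:
pass 1:
  A via A→a b: +{a}
  S via S→A: +{a}
  S via S→c: +{c}
  FIRST(S)={a,c}  FIRST(A)={a}
pass 2: (no change)
  FIRST(S)={a,c}  FIRST(A)={a}

FIRST(S) = ["a", "c"]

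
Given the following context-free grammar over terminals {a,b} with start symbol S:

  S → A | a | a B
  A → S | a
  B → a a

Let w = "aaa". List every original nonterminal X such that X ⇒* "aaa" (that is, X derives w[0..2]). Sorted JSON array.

Convert to CNF:
  S -> T0 B | a
  A -> T0 B | a
  B -> T0 T0
  T0 -> a

CYK table (by increasing span), restricted to cells inside w[0..2]:
  cell(0,0) a: {A,S,T0}  orig:{A,S}
  cell(1,1) a: {A,S,T0}  orig:{A,S}
  cell(2,2) a: {A,S,T0}  orig:{A,S}
  cell(0,1) aa: {B}
  cell(1,2) aa: {B}
  cell(0,2) aaa: {A,S}

Original NTs in T[0,2] deriving "aaa": ["A", "S"]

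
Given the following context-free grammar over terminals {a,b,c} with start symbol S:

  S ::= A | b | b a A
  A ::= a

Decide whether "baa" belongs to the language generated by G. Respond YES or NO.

CNF form of G:
  S -> T0 X2 | a | b
  A -> a
  T0 -> b
  T1 -> a
  X2 -> T1 A

Fill CYK table bottom-up:
  [0..0]={S,T0}  "b"  orig:{S}
  [1..1]={A,S,T1}  "a"  orig:{A,S}
  [2..2]={A,S,T1}  "a"  orig:{A,S}
  [0..1]=∅  "ba"
  [1..2]={X2}  "aa"  orig:{}
  [0..2]={S}  "baa"

S ∈ T[0,2] ⇒ YES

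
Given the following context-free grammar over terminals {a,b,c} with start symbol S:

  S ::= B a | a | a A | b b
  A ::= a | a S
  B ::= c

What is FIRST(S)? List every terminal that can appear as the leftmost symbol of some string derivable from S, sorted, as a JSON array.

Compute FIRST by fixpoint:
round 1:
  A via A→a: +{a}
  B via B→c: +{c}
  S via S→B a: +{c}
  S via S→a: +{a}
  S via S→b b: +{b}
  S: {a,b,c}  A: {a}  B: {c}
round 2: (no change)
  S: {a,b,c}  A: {a}  B: {c}

FIRST(S) = ["a", "b", "c"]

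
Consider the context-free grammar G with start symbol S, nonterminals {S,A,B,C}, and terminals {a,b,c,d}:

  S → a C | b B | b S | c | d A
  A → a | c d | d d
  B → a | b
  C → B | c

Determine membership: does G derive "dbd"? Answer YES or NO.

CNF form of G:
  S -> T1 A | T2 C | T3 B | T3 S | c
  A -> T0 T1 | T1 T1 | a
  B -> a | b
  C -> a | b | c
  T0 -> c
  T1 -> d
  T2 -> a
  T3 -> b

CYK table (by increasing span):
  [0..0]={T1}  "d"  orig:{}
  [1..1]={B,C,T3}  "b"  orig:{B,C}
  [2..2]={T1}  "d"  orig:{}
  [0..1]=∅  "db"
  [1..2]=∅  "bd"
  [0..2]=∅  "dbd"

S ∉ T[0,2] ⇒ NO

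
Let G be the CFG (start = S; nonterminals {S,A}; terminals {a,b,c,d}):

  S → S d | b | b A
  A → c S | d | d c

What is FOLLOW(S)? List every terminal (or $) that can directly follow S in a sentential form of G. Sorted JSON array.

FIRST iteration:
round 1:
  A via A→c S: +{c}
  A via A→d: +{d}
  S via S→b: +{b}
  FIRST[S]={b}  FIRST[A]={c,d}
round 2: done
  FIRST[S]={b}  FIRST[A]={c,d}

FOLLOW iteration:
initialize: $ ∈ FOLLOW(S)
pass 1:
  S→S d: FOLLOW(S) ⊇ FIRST(d) = {d}; new: +{d}
  S→b A: FOLLOW(A) ⊇ FOLLOW(S) ⊇ {$,d}; new: +{$,d}
  S: {$,d}  A: {$,d}
pass 2: — fixpoint
  S: {$,d}  A: {$,d}

FOLLOW(S) = ["$", "d"]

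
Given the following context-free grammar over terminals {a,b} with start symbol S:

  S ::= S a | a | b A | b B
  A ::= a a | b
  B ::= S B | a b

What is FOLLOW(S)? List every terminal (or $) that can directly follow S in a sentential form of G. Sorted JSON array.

FIRST sets, iterate to fixpoint:
iter 1:
  A via A→a a: +{a}
  A via A→b: +{b}
  B via B→a b: +{a}
  S via S→a: +{a}
  S via S→b A: +{b}
  FIRST[S]={a,b}  FIRST[A]={a,b}  FIRST[B]={a}
iter 2:
  B via B→S B: +{b}
  FIRST[S]={a,b}  FIRST[A]={a,b}  FIRST[B]={a,b}
iter 3: — fixpoint
  FIRST[S]={a,b}  FIRST[A]={a,b}  FIRST[B]={a,b}

FOLLOW iteration:
seed FOLLOW(S) with $
pass 1:
  B→S B: FOLLOW(S) ⊇ FIRST(B) = {a,b}; new: +{a,b}
  S→b A: FOLLOW(A) ⊇ FOLLOW(S) ⊇ {$,a,b}; new: +{$,a,b}
  S→b B: FOLLOW(B) ⊇ FOLLOW(S) ⊇ {$,a,b}; new: +{$,a,b}
  S: {$,a,b}  A: {$,a,b}  B: {$,a,b}
pass 2: — fixpoint
  S: {$,a,b}  A: {$,a,b}  B: {$,a,b}

FOLLOW(S) = ["$", "a", "b"]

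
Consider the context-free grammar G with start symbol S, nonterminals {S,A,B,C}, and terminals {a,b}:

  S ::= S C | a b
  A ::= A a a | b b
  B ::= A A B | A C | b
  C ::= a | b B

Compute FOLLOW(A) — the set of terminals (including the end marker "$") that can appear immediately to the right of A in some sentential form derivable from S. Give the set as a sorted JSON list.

Compute FIRST by fixpoint:
[1]
  A via A→b b: +{b}
  B via B→A A B: +{b}
  C via C→a: +{a}
  C via C→b B: +{b}
  S via S→a b: +{a}
  FIRST[S]={a}  FIRST[A]={b}  FIRST[B]={b}  FIRST[C]={a,b}
[2] — fixpoint
  FIRST[S]={a}  FIRST[A]={b}  FIRST[B]={b}  FIRST[C]={a,b}

FOLLOW iteration:
FOLLOW(S) := {$}
iter 1:
  A→A a a: FOLLOW(A) ⊇ FIRST(a) = {a}; new: +{a}
  B→A A B: FOLLOW(A) ⊇ FIRST(A) = {b}; new: +{b}
  S→S C: FOLLOW(S) ⊇ FIRST(C) = {a,b}; new: +{a,b}
  S→S C: FOLLOW(C) ⊇ FOLLOW(S) ⊇ {$,a,b}; new: +{$,a,b}
  FOLLOW[S]={$,a,b}  FOLLOW[A]={a,b}  FOLLOW[B]={}  FOLLOW[C]={$,a,b}
iter 2:
  C→b B: FOLLOW(B) ⊇ FOLLOW(C) ⊇ {$,a,b}; new: +{$,a,b}
  FOLLOW[S]={$,a,b}  FOLLOW[A]={a,b}  FOLLOW[B]={$,a,b}  FOLLOW[C]={$,a,b}
iter 3: (no change)
  FOLLOW[S]={$,a,b}  FOLLOW[A]={a,b}  FOLLOW[B]={$,a,b}  FOLLOW[C]={$,a,b}

FOLLOW(A) = ["a", "b"]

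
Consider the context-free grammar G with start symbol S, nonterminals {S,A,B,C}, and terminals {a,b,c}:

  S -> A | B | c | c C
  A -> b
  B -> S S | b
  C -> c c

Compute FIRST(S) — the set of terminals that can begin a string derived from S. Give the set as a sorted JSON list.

FIRST sets, iterate to fixpoint:
pass 1:
  A via A→b: +{b}
  B via B→b: +{b}
  C via C→c c: +{c}
  S via S→A: +{b}
  S via S→c: +{c}
  FIRST[S]={b,c}  FIRST[A]={b}  FIRST[B]={b}  FIRST[C]={c}
pass 2:
  B via B→S S: +{c}
  FIRST[S]={b,c}  FIRST[A]={b}  FIRST[B]={b,c}  FIRST[C]={c}
pass 3: — fixpoint
  FIRST[S]={b,c}  FIRST[A]={b}  FIRST[B]={b,c}  FIRST[C]={c}

FIRST(S) = ["b", "c"]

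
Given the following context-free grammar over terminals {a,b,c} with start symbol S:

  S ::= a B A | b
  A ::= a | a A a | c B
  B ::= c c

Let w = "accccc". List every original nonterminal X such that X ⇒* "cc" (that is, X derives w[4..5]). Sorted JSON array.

CNF form of G:
  S -> T0 X3 | b
  A -> T0 X2 | T1 B | a
  B -> T1 T1
  T0 -> a
  T1 -> c
  X2 -> A T0
  X3 -> B A

CYK table (by increasing span) (cells [i..j] with 4 ≤ i ≤ j ≤ 5 only):
  T[4,4] 'c' = {T1}  orig:{}
  T[5,5] 'c' = {T1}  orig:{}
  T[4,5] 'cc' = {B}

Original NTs in T[4,5] deriving "cc": ["B"]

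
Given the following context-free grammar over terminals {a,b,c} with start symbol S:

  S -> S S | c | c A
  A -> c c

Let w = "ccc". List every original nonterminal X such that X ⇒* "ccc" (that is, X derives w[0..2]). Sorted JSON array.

CNF form of G:
  S -> S S | T0 A | c
  A -> T0 T0
  T0 -> c

CYK fill, restricted to cells inside w[0..2]:
  T[0,0] 'c' = {S,T0}  orig:{S}
  T[1,1] 'c' = {S,T0}  orig:{S}
  T[2,2] 'c' = {S,T0}  orig:{S}
  T[0,1] 'cc' = {A,S}
  T[1,2] 'cc' = {A,S}
  T[0,2] 'ccc' = {S}

Original NTs in T[0,2] deriving "ccc": ["S"]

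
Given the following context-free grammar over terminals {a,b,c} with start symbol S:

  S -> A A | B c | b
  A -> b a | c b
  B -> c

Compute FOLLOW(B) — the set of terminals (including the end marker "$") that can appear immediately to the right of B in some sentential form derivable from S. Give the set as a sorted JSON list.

Compute FIRST by fixpoint:
pass 1:
  A via A→b a: +{b}
  A via A→c b: +{c}
  B via B→c: +{c}
  S via S→A A: +{b,c}
  S: {b,c}  A: {b,c}  B: {c}
pass 2: (stable)
  S: {b,c}  A: {b,c}  B: {c}

FOLLOW sets:
initialize: $ ∈ FOLLOW(S)
[1]
  S→A A: FOLLOW(A) ⊇ FIRST(A) = {b,c}; new: +{b,c}
  S→A A: FOLLOW(A) ⊇ FOLLOW(S) ⊇ {$}; new: +{$}
  S→B c: FOLLOW(B) ⊇ FIRST(c) = {c}; new: +{c}
  S: {$}  A: {$,b,c}  B: {c}
[2] (no change)
  S: {$}  A: {$,b,c}  B: {c}

FOLLOW(B) = ["c"]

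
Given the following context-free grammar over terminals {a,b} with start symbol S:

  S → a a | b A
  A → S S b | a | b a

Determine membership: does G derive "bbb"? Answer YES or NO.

CNF form of G:
  S -> T0 A | T1 T1
  A -> S X2 | T0 T1 | a
  T0 -> b
  T1 -> a
  X2 -> S T0

CYK table (by increasing span):
  T[0,0] 'b' = {T0}  orig:{}
  T[1,1] 'b' = {T0}  orig:{}
  T[2,2] 'b' = {T0}  orig:{}
  T[0,1] 'bb' = ∅
  T[1,2] 'bb' = ∅
  T[0,2] 'bbb' = ∅

S ∉ T[0,2] ⇒ NO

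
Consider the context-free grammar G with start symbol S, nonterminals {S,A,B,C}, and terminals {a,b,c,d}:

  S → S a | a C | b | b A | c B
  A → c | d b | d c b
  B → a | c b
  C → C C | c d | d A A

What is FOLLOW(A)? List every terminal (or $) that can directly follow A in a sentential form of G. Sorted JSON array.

FIRST sets, iterate to fixpoint:
pass 1:
  A via A→c: +{c}
  A via A→d b: +{d}
  B via B→a: +{a}
  B via B→c b: +{c}
  C via C→c d: +{c}
  C via C→d A A: +{d}
  S via S→a C: +{a}
  S via S→b: +{b}
  S via S→c B: +{c}
  FIRST(S)={a,b,c}  FIRST(A)={c,d}  FIRST(B)={a,c}  FIRST(C)={c,d}
pass 2: (stable)
  FIRST(S)={a,b,c}  FIRST(A)={c,d}  FIRST(B)={a,c}  FIRST(C)={c,d}

FOLLOW sets:
seed FOLLOW(S) with $
pass 1:
  C→C C: FOLLOW(C) ⊇ FIRST(C) = {c,d}; new: +{c,d}
  C→d A A: FOLLOW(A) ⊇ FIRST(A) = {c,d}; new: +{c,d}
  S→S a: FOLLOW(S) ⊇ FIRST(a) = {a}; new: +{a}
  S→a C: FOLLOW(C) ⊇ FOLLOW(S) ⊇ {$,a}; new: +{$,a}
  S→b A: FOLLOW(A) ⊇ FOLLOW(S) ⊇ {$,a}; new: +{$,a}
  S→c B: FOLLOW(B) ⊇ FOLLOW(S) ⊇ {$,a}; new: +{$,a}
  FOLLOW(S)={$,a}  FOLLOW(A)={$,a,c,d}  FOLLOW(B)={$,a}  FOLLOW(C)={$,a,c,d}
pass 2: done
  FOLLOW(S)={$,a}  FOLLOW(A)={$,a,c,d}  FOLLOW(B)={$,a}  FOLLOW(C)={$,a,c,d}

FOLLOW(A) = ["$", "a", "c", "d"]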